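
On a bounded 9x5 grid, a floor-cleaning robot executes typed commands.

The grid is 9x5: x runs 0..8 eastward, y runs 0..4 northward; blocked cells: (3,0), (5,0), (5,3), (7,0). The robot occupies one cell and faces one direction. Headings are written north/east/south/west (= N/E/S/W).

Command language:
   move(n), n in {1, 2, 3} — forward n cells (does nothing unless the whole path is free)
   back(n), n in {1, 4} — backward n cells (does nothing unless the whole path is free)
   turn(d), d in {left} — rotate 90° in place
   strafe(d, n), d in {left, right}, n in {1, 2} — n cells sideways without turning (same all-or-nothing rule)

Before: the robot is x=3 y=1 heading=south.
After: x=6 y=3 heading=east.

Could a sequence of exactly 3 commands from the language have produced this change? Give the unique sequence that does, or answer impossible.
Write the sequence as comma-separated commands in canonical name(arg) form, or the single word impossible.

turn(left), move(3), strafe(left, 2)

key: cell and facing (now E) both changed — the 3 commands mix motion and turning
t0: x=3 y=1 heading=south
step 1 (turn(left)): x=3 y=1 heading=east
step 2 (move(3)): x=6 y=1 heading=east
step 3 (strafe(left, 2)): x=6 y=3 heading=east
all 1000 alternatives checked — unique.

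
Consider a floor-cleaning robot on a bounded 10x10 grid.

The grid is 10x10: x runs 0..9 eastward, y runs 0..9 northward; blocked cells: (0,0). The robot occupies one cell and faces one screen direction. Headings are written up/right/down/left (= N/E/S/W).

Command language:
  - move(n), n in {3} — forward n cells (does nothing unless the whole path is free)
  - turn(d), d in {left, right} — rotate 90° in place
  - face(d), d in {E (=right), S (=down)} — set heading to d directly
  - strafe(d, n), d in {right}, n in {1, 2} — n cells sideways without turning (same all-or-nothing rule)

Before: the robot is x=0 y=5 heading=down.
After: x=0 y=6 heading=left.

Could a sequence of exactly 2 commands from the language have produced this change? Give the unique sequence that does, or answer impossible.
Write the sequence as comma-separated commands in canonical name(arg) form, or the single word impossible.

turn(right), strafe(right, 1)

key: running strafe(right, 1) before turn(right) would end elsewhere — order is forced
start: x=0 y=5 heading=down
1. turn(right) → x=0 y=5 heading=left
2. strafe(right, 1) → x=0 y=6 heading=left
uniquely the one of 49 2-step routes that fits.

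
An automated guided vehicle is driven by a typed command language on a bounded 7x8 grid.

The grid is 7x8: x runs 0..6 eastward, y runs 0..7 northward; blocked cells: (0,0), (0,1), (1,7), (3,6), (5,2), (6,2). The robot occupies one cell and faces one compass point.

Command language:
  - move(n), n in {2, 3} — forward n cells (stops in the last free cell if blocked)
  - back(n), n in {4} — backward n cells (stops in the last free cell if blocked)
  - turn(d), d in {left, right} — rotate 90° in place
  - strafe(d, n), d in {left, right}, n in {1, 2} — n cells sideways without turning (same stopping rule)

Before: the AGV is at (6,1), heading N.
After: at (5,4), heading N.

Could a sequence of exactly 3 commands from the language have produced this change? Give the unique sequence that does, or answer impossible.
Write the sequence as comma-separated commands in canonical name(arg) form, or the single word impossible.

key: running strafe(right, 1) before strafe(left, 2) would end elsewhere — order is forced
t0: at (6,1), heading N
[1] after strafe(left, 2): at (4,1), heading N
[2] after move(3): at (4,4), heading N
[3] after strafe(right, 1): at (5,4), heading N
uniquely the one of 729 3-step routes that fits.

strafe(left, 2), move(3), strafe(right, 1)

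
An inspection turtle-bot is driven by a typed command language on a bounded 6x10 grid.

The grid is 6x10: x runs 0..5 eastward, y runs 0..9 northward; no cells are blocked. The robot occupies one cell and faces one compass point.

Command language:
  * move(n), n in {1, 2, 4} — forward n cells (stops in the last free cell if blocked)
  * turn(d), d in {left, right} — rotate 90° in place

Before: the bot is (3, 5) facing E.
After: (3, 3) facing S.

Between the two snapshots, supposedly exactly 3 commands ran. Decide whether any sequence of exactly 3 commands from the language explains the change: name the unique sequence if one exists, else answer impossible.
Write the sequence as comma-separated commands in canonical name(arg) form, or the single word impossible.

key: running move(1) before turn(right) would end elsewhere — order is forced
initial: (3, 5) facing E
step 1 (turn(right)): (3, 5) facing S
step 2 (move(1)): (3, 4) facing S
step 3 (move(1)): (3, 3) facing S
no rival 3-sequence matches.

turn(right), move(1), move(1)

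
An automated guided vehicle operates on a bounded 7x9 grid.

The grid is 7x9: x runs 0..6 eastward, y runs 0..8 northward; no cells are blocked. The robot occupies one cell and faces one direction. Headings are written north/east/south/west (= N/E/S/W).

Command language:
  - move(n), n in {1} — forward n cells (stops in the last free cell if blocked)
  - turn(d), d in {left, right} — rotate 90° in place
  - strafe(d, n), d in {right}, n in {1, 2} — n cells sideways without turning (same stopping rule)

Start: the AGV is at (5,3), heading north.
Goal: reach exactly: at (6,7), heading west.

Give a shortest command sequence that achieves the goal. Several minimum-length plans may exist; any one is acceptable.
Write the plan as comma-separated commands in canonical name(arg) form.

begin: at (5,3), heading north
step 1 (strafe(right, 1)): at (6,3), heading north
step 2 (turn(left)): at (6,3), heading west
step 3 (strafe(right, 2)): at (6,5), heading west
step 4 (strafe(right, 2)): at (6,7), heading west
shorter routes all fall short; 4 is best.

strafe(right, 1), turn(left), strafe(right, 2), strafe(right, 2)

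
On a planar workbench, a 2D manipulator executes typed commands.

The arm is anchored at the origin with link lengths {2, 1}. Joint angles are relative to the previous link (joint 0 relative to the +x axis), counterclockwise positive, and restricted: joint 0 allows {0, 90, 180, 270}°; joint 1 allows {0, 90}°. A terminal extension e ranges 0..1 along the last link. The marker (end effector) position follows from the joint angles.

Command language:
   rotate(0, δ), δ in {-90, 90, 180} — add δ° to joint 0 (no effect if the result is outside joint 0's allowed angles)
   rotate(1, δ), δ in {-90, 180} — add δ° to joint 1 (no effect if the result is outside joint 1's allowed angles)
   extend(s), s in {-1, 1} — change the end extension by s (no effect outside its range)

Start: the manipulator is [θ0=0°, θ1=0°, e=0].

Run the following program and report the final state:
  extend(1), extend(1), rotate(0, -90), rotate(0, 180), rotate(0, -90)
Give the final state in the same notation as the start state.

t0: [θ0=0°, θ1=0°, e=0]
[1] after extend(1): [θ0=0°, θ1=0°, e=1]
[2] after extend(1): [θ0=0°, θ1=0°, e=1]
[3] after rotate(0, -90): [θ0=270°, θ1=0°, e=1]
[4] after rotate(0, 180): [θ0=90°, θ1=0°, e=1]
[5] after rotate(0, -90): [θ0=0°, θ1=0°, e=1]

[θ0=0°, θ1=0°, e=1]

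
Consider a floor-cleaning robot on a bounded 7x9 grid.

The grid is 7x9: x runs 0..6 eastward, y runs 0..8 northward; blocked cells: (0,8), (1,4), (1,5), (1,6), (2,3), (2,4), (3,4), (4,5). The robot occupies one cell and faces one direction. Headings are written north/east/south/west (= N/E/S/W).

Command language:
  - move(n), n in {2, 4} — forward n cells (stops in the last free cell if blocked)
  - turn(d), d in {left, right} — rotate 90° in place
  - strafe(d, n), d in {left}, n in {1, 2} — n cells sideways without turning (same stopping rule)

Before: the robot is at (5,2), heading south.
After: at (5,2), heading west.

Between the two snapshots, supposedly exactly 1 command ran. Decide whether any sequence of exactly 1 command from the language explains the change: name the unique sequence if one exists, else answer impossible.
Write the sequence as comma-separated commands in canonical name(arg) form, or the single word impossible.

turn(right)

key: parked at (5,2) the whole time — nothing moves the robot
start: at (5,2), heading south
t=1 turn(right) ⇒ at (5,2), heading west
no other 1-command option fits: unique.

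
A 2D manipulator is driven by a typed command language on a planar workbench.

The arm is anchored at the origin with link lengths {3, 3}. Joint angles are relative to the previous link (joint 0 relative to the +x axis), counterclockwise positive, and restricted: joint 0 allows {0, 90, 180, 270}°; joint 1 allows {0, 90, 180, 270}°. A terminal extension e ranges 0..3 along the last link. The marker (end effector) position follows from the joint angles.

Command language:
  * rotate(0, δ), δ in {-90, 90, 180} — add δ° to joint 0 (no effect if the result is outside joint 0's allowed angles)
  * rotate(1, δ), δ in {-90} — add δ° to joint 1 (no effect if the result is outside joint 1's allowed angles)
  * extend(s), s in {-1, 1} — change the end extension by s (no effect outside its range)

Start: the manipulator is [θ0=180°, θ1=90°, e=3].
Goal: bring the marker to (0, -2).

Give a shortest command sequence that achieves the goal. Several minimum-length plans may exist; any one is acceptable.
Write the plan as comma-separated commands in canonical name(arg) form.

initial: [θ0=180°, θ1=90°, e=3]
t=1 rotate(1, -90) ⇒ [θ0=180°, θ1=0°, e=3]
t=2 rotate(1, -90) ⇒ [θ0=180°, θ1=270°, e=3]
t=3 rotate(1, -90) ⇒ [θ0=180°, θ1=180°, e=3]
t=4 rotate(0, -90) ⇒ [θ0=90°, θ1=180°, e=3]
t=5 extend(-1) ⇒ [θ0=90°, θ1=180°, e=2]
no 4-step plan works, so 5 is optimal.

rotate(1, -90), rotate(1, -90), rotate(1, -90), rotate(0, -90), extend(-1)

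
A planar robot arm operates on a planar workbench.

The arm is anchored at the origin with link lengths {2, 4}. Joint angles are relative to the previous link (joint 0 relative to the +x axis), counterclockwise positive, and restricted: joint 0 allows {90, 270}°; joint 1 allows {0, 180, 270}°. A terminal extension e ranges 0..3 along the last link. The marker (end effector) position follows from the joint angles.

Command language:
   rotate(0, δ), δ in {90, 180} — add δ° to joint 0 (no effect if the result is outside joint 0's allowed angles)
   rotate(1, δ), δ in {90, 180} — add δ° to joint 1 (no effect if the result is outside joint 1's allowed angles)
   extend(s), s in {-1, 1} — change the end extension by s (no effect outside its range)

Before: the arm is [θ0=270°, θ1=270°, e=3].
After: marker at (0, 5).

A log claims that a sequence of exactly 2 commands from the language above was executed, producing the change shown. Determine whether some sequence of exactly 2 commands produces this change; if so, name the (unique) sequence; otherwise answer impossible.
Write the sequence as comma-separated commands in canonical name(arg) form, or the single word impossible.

rotate(1, 90), rotate(1, 180)

key: running rotate(1, 180) before rotate(1, 90) would end elsewhere — order is forced
from: [θ0=270°, θ1=270°, e=3]
1. rotate(1, 90) → [θ0=270°, θ1=0°, e=3]
2. rotate(1, 180) → [θ0=270°, θ1=180°, e=3]
all 36 alternatives checked — unique.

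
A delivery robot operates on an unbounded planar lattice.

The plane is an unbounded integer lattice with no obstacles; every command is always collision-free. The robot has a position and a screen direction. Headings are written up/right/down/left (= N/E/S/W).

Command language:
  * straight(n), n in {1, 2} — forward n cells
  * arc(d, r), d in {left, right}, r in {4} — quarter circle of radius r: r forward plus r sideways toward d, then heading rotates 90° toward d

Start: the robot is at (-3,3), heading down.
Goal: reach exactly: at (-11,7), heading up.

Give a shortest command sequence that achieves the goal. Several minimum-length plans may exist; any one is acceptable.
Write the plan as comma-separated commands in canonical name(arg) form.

arc(right, 4), arc(right, 4), straight(2), straight(2)

begin: at (-3,3), heading down
step 1 (arc(right, 4)): at (-7,-1), heading left
step 2 (arc(right, 4)): at (-11,3), heading up
step 3 (straight(2)): at (-11,5), heading up
step 4 (straight(2)): at (-11,7), heading up
nothing shorter than 4 reaches the goal.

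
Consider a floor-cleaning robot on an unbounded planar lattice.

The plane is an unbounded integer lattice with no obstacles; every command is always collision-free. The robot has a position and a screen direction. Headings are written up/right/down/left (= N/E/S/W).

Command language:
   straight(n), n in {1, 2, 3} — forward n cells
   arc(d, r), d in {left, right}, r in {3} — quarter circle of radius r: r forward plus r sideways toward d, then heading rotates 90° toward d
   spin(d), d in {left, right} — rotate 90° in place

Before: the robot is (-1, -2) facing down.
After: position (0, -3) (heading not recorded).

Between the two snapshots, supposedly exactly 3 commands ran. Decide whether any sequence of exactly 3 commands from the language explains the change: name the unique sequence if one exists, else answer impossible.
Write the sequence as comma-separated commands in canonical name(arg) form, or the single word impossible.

from: (-1, -2) facing down
[1] after straight(1): (-1, -3) facing down
[2] after spin(left): (-1, -3) facing right
[3] after straight(1): (0, -3) facing right
uniquely the one of 343 3-step routes that fits.

straight(1), spin(left), straight(1)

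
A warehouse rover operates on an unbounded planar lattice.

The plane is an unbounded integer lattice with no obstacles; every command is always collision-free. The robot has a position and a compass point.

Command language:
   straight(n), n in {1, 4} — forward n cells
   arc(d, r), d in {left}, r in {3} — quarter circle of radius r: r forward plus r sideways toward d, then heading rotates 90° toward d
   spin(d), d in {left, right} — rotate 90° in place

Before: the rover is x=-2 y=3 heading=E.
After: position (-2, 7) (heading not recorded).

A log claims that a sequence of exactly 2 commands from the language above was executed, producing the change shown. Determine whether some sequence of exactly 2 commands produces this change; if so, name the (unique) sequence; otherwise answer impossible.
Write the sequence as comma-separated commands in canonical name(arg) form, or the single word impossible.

key: order matters: swapping spin(left) and straight(4) lands elsewhere
start: x=-2 y=3 heading=E
step 1 (spin(left)): x=-2 y=3 heading=N
step 2 (straight(4)): x=-2 y=7 heading=N
all 25 alternatives checked — unique.

spin(left), straight(4)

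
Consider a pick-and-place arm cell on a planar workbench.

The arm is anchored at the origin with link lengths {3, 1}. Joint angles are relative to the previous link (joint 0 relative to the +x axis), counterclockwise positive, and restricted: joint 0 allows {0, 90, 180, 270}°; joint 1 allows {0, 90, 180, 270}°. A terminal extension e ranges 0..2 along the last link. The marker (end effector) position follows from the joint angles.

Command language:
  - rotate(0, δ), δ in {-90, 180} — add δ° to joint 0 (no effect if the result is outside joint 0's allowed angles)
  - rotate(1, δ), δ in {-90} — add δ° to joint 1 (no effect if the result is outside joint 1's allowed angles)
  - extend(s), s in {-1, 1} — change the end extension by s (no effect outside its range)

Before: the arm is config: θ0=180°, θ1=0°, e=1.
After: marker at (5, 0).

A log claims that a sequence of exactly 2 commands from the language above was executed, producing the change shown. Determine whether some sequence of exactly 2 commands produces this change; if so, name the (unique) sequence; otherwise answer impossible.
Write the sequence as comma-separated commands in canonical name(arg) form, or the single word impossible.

from: config: θ0=180°, θ1=0°, e=1
step 1 (rotate(0, -90)): config: θ0=90°, θ1=0°, e=1
step 2 (rotate(0, -90)): config: θ0=0°, θ1=0°, e=1
uniquely the one of 25 2-step routes that fits.

rotate(0, -90), rotate(0, -90)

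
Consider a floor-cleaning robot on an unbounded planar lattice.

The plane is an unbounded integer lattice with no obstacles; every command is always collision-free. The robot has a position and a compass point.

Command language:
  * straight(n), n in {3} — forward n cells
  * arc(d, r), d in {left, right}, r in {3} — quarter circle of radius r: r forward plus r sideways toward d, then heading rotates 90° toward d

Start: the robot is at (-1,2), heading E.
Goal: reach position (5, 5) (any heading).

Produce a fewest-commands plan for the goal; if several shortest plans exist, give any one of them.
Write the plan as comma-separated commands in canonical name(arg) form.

t0: at (-1,2), heading E
1. straight(3) → at (2,2), heading E
2. arc(left, 3) → at (5,5), heading N
shorter routes all fall short; 2 is best.

straight(3), arc(left, 3)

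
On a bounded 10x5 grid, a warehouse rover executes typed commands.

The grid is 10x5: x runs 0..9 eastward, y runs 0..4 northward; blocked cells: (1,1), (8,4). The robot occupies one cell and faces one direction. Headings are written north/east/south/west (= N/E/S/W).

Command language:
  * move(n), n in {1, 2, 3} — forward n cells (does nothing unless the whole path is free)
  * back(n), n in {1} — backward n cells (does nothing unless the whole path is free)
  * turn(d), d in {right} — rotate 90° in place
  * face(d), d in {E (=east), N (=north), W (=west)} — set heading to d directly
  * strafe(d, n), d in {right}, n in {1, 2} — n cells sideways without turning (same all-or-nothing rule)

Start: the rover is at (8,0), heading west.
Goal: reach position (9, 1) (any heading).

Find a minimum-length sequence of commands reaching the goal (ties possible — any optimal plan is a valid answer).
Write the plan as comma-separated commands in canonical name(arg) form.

strafe(right, 1), back(1)

from: at (8,0), heading west
step 1 (strafe(right, 1)): at (8,1), heading west
step 2 (back(1)): at (9,1), heading west
minimal: 2 command(s), checked below 2.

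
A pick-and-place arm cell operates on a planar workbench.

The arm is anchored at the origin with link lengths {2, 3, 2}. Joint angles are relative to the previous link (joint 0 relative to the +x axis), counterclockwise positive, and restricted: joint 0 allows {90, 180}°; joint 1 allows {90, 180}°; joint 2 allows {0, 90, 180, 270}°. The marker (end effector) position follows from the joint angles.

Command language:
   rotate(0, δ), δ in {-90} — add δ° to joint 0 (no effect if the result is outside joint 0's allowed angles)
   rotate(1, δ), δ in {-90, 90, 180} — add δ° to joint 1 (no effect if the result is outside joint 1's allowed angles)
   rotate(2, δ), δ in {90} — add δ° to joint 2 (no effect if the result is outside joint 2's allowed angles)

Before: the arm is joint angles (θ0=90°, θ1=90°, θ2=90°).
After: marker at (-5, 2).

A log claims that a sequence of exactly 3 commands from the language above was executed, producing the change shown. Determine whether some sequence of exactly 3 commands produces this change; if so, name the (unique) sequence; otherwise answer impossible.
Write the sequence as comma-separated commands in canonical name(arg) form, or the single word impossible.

t0: joint angles (θ0=90°, θ1=90°, θ2=90°)
t=1 rotate(2, 90) ⇒ joint angles (θ0=90°, θ1=90°, θ2=180°)
t=2 rotate(2, 90) ⇒ joint angles (θ0=90°, θ1=90°, θ2=270°)
t=3 rotate(2, 90) ⇒ joint angles (θ0=90°, θ1=90°, θ2=0°)
no rival 3-sequence matches.

rotate(2, 90), rotate(2, 90), rotate(2, 90)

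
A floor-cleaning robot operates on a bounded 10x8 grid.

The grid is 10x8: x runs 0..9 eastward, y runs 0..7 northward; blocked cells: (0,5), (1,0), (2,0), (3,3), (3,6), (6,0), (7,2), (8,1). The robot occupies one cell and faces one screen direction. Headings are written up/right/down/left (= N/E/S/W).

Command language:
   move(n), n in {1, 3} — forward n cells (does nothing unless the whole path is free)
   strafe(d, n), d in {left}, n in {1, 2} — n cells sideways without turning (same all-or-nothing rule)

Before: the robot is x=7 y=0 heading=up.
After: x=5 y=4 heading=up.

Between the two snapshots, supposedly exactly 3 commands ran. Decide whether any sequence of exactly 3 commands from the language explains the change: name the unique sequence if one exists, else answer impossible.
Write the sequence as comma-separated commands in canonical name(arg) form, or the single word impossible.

key: order matters: swapping move(1) and move(3) lands elsewhere
initial: x=7 y=0 heading=up
t=1 move(1) ⇒ x=7 y=1 heading=up
t=2 strafe(left, 2) ⇒ x=5 y=1 heading=up
t=3 move(3) ⇒ x=5 y=4 heading=up
no other 3-command option fits: unique.

move(1), strafe(left, 2), move(3)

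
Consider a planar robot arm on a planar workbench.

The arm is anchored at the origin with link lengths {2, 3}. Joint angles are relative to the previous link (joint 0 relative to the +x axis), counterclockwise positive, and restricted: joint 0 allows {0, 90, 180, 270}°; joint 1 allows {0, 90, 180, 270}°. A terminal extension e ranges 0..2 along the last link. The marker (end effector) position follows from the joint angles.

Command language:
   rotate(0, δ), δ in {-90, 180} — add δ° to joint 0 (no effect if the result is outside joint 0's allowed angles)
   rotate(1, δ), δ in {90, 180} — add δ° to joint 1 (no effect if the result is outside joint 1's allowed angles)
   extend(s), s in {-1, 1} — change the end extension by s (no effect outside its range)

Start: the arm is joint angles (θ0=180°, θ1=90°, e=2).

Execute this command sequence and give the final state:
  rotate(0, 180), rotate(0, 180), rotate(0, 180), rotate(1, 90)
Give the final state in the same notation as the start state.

initial: joint angles (θ0=180°, θ1=90°, e=2)
t=1 rotate(0, 180) ⇒ joint angles (θ0=0°, θ1=90°, e=2)
t=2 rotate(0, 180) ⇒ joint angles (θ0=180°, θ1=90°, e=2)
t=3 rotate(0, 180) ⇒ joint angles (θ0=0°, θ1=90°, e=2)
t=4 rotate(1, 90) ⇒ joint angles (θ0=0°, θ1=180°, e=2)

joint angles (θ0=0°, θ1=180°, e=2)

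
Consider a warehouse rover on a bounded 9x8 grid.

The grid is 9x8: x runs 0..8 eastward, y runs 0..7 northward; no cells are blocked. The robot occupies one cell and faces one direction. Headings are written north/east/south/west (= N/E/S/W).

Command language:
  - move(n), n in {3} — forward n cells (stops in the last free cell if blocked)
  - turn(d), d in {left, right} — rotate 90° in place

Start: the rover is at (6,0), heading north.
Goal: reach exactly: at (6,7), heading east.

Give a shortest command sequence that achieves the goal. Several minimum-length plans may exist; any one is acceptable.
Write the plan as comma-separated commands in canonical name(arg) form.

begin: at (6,0), heading north
[1] after move(3): at (6,3), heading north
[2] after move(3): at (6,6), heading north
[3] after move(3): at (6,7), heading north
[4] after turn(right): at (6,7), heading east
minimal: 4 command(s), checked below 4.

move(3), move(3), move(3), turn(right)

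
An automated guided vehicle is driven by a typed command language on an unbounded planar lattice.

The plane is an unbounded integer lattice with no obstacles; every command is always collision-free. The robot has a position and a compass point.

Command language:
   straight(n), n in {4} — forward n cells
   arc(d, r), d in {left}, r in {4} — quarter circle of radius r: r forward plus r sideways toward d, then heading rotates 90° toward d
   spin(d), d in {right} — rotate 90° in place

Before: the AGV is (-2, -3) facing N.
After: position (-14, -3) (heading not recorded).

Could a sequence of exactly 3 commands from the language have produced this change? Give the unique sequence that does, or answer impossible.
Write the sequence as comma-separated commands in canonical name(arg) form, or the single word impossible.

arc(left, 4), straight(4), arc(left, 4)

from: (-2, -3) facing N
1. arc(left, 4) → (-6, 1) facing W
2. straight(4) → (-10, 1) facing W
3. arc(left, 4) → (-14, -3) facing S
no other 3-command option fits: unique.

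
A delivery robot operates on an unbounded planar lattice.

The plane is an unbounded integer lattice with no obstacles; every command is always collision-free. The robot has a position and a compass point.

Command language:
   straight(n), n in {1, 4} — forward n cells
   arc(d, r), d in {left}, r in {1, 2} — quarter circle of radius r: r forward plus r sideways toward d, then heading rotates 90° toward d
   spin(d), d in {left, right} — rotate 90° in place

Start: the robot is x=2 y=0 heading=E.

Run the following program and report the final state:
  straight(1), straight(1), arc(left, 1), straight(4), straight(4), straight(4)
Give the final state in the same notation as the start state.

from: x=2 y=0 heading=E
1. straight(1) → x=3 y=0 heading=E
2. straight(1) → x=4 y=0 heading=E
3. arc(left, 1) → x=5 y=1 heading=N
4. straight(4) → x=5 y=5 heading=N
5. straight(4) → x=5 y=9 heading=N
6. straight(4) → x=5 y=13 heading=N

x=5 y=13 heading=N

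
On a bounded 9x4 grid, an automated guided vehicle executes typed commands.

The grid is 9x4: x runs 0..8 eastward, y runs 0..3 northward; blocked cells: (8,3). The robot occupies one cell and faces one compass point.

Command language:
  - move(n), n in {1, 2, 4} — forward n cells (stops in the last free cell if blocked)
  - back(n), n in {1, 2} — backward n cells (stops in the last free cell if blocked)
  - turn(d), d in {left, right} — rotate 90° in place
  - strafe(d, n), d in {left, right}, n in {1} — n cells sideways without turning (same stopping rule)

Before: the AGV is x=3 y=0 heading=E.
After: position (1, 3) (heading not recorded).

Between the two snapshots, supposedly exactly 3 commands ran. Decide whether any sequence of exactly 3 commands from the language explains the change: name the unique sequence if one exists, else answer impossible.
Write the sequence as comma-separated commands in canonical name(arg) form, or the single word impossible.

back(2), turn(left), move(4)

key: running move(4) before back(2) would end elsewhere — order is forced
t0: x=3 y=0 heading=E
1. back(2) → x=1 y=0 heading=E
2. turn(left) → x=1 y=0 heading=N
3. move(4) → x=1 y=3 heading=N
all 729 alternatives checked — unique.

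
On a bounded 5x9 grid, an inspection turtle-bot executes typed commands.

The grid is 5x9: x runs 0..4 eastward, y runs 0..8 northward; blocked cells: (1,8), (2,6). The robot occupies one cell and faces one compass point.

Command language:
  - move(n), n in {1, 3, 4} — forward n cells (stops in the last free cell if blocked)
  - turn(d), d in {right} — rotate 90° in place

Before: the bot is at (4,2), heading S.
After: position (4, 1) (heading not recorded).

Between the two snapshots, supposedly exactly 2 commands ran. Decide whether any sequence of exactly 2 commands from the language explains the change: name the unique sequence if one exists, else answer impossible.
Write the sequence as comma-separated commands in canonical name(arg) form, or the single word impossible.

key: running turn(right) before move(1) would end elsewhere — order is forced
start: at (4,2), heading S
1. move(1) → at (4,1), heading S
2. turn(right) → at (4,1), heading W
all 16 alternatives checked — unique.

move(1), turn(right)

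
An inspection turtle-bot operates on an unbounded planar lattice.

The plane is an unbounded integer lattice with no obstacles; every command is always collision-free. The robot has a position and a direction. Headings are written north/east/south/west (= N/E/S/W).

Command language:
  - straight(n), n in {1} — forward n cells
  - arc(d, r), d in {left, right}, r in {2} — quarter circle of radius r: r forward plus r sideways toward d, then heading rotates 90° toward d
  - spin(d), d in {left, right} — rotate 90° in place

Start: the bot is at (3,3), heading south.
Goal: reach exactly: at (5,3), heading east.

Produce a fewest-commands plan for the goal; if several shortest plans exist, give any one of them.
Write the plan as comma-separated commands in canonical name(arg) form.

spin(left), straight(1), straight(1)

begin: at (3,3), heading south
step 1 (spin(left)): at (3,3), heading east
step 2 (straight(1)): at (4,3), heading east
step 3 (straight(1)): at (5,3), heading east
minimal: 3 command(s), checked below 3.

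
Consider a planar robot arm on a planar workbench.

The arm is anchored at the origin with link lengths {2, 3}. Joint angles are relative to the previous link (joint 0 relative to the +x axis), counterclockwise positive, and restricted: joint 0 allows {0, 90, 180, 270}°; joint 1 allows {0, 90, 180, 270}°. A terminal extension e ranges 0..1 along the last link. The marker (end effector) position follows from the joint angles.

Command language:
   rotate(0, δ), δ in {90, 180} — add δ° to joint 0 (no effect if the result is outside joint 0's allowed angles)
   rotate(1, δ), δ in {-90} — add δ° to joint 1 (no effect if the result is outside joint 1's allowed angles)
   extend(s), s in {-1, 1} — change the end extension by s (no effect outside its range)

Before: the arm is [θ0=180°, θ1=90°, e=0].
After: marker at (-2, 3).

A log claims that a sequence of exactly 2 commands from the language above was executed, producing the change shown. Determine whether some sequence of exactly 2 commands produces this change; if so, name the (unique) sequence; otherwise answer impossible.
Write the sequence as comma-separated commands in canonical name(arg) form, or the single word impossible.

begin: [θ0=180°, θ1=90°, e=0]
step 1 (rotate(1, -90)): [θ0=180°, θ1=0°, e=0]
step 2 (rotate(1, -90)): [θ0=180°, θ1=270°, e=0]
all 25 alternatives checked — unique.

rotate(1, -90), rotate(1, -90)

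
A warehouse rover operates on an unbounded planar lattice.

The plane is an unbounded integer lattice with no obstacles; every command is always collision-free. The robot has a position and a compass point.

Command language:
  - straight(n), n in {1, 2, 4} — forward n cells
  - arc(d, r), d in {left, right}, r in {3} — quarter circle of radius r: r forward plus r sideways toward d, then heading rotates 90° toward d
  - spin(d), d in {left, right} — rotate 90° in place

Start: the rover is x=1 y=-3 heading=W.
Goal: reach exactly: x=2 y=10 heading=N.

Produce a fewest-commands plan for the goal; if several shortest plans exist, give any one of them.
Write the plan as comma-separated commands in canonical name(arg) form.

initial: x=1 y=-3 heading=W
step 1 (straight(2)): x=-1 y=-3 heading=W
step 2 (arc(right, 3)): x=-4 y=0 heading=N
step 3 (straight(4)): x=-4 y=4 heading=N
step 4 (arc(right, 3)): x=-1 y=7 heading=E
step 5 (arc(left, 3)): x=2 y=10 heading=N
minimal: 5 command(s), checked below 5.

straight(2), arc(right, 3), straight(4), arc(right, 3), arc(left, 3)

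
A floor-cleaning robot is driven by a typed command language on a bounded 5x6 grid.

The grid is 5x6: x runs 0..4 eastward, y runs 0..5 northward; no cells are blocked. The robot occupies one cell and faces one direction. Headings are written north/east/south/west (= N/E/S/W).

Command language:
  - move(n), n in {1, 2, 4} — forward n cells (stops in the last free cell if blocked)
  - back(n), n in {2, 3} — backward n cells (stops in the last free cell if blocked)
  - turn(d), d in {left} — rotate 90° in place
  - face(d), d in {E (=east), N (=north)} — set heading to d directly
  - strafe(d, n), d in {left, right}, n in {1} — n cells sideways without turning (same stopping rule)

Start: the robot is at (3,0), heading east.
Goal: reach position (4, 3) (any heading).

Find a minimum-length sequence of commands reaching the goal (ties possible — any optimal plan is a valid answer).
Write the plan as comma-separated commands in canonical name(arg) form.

start: at (3,0), heading east
1. face(N) → at (3,0), heading north
2. move(1) → at (3,1), heading north
3. move(2) → at (3,3), heading north
4. strafe(right, 1) → at (4,3), heading north
shorter routes all fall short; 4 is best.

face(N), move(1), move(2), strafe(right, 1)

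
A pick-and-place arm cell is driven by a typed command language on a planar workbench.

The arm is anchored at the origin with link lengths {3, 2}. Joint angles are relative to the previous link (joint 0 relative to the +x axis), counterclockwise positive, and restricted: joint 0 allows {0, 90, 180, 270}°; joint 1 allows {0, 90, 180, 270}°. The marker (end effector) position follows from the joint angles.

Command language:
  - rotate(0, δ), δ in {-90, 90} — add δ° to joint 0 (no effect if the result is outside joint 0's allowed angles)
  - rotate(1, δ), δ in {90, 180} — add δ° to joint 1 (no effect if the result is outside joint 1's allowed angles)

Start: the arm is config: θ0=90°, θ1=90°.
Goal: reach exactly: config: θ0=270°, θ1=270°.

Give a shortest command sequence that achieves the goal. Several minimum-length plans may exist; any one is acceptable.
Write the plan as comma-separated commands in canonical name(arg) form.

begin: config: θ0=90°, θ1=90°
1. rotate(1, 180) → config: θ0=90°, θ1=270°
2. rotate(0, -90) → config: θ0=0°, θ1=270°
3. rotate(0, -90) → config: θ0=270°, θ1=270°
no 2-step plan works, so 3 is optimal.

rotate(1, 180), rotate(0, -90), rotate(0, -90)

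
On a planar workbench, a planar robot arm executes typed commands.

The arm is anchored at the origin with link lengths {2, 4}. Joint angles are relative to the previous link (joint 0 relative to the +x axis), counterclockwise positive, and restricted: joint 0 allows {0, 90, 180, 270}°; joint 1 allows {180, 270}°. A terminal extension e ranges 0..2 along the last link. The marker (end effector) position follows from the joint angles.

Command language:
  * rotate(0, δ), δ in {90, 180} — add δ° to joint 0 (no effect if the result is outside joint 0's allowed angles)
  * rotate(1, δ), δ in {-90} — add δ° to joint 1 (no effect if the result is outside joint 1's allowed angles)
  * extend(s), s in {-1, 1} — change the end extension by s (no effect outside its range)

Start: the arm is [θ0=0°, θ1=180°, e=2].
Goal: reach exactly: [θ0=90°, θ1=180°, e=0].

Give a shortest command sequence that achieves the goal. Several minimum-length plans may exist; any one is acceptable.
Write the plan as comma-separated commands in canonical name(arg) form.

initial: [θ0=0°, θ1=180°, e=2]
t=1 extend(-1) ⇒ [θ0=0°, θ1=180°, e=1]
t=2 extend(-1) ⇒ [θ0=0°, θ1=180°, e=0]
t=3 rotate(0, 90) ⇒ [θ0=90°, θ1=180°, e=0]
nothing shorter than 3 reaches the goal.

extend(-1), extend(-1), rotate(0, 90)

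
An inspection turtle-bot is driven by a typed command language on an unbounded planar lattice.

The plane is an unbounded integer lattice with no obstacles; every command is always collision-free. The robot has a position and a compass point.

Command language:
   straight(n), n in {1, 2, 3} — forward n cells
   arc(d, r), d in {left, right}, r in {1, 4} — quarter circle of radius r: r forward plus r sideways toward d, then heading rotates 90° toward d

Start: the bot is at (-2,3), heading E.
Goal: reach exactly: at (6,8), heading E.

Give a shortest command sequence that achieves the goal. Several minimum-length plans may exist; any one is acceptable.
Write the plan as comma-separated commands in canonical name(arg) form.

arc(left, 4), arc(right, 1), straight(3)

t0: at (-2,3), heading E
1. arc(left, 4) → at (2,7), heading N
2. arc(right, 1) → at (3,8), heading E
3. straight(3) → at (6,8), heading E
shorter routes all fall short; 3 is best.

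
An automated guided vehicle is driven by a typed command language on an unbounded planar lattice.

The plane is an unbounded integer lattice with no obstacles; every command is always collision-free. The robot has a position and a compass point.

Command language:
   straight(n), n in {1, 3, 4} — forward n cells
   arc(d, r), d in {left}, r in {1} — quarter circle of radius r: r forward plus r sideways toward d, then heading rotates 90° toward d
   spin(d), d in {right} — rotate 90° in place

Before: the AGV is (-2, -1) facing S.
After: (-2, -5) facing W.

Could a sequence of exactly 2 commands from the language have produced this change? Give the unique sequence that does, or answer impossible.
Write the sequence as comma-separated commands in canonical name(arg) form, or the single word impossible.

straight(4), spin(right)

key: cell and facing (now W) both changed — the 2 commands mix motion and turning
from: (-2, -1) facing S
step 1 (straight(4)): (-2, -5) facing S
step 2 (spin(right)): (-2, -5) facing W
no rival 2-sequence matches.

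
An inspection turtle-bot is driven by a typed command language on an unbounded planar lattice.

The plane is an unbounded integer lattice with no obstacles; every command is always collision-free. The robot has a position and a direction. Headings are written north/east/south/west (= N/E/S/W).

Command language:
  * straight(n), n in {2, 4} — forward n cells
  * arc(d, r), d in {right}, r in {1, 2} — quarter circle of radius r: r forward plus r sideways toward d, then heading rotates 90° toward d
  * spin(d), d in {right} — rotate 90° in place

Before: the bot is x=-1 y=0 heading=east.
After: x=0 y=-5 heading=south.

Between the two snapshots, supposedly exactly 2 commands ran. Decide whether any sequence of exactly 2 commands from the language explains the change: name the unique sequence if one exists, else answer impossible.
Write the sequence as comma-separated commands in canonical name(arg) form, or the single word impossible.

arc(right, 1), straight(4)

key: running straight(4) before arc(right, 1) would end elsewhere — order is forced
t0: x=-1 y=0 heading=east
t=1 arc(right, 1) ⇒ x=0 y=-1 heading=south
t=2 straight(4) ⇒ x=0 y=-5 heading=south
uniquely the one of 25 2-step routes that fits.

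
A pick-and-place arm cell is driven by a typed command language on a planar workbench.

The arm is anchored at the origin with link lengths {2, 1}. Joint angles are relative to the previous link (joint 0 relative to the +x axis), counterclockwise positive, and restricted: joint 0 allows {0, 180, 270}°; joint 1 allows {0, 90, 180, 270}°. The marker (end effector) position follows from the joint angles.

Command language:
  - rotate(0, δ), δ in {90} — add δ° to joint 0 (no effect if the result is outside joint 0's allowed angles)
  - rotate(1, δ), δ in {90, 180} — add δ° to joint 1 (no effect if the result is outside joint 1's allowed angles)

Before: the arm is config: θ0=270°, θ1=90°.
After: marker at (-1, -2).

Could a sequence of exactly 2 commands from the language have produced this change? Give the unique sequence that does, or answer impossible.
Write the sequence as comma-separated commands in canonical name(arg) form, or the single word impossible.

from: config: θ0=270°, θ1=90°
t=1 rotate(1, 90) ⇒ config: θ0=270°, θ1=180°
t=2 rotate(1, 90) ⇒ config: θ0=270°, θ1=270°
uniquely the one of 9 2-step routes that fits.

rotate(1, 90), rotate(1, 90)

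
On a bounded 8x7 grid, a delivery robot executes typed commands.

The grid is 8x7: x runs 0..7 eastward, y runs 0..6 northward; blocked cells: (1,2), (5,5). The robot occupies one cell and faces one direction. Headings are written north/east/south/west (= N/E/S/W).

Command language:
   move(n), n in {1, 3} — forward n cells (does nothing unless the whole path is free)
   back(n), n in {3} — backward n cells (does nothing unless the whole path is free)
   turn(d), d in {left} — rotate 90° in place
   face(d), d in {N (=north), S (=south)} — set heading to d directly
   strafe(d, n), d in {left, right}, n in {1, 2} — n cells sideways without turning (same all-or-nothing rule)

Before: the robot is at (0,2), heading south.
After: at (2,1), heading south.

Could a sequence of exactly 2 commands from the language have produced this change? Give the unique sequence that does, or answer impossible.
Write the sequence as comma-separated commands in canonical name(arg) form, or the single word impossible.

move(1), strafe(left, 2)

key: heading stays S — no command in the sequence turns
t0: at (0,2), heading south
[1] after move(1): at (0,1), heading south
[2] after strafe(left, 2): at (2,1), heading south
all 100 alternatives checked — unique.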